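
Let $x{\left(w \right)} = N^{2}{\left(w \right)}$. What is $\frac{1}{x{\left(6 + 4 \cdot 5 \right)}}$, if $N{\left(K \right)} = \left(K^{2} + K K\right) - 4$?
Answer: $\frac{1}{1817104} \approx 5.5033 \cdot 10^{-7}$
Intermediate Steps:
$N{\left(K \right)} = -4 + 2 K^{2}$ ($N{\left(K \right)} = \left(K^{2} + K^{2}\right) - 4 = 2 K^{2} - 4 = -4 + 2 K^{2}$)
$x{\left(w \right)} = \left(-4 + 2 w^{2}\right)^{2}$
$\frac{1}{x{\left(6 + 4 \cdot 5 \right)}} = \frac{1}{4 \left(-2 + \left(6 + 4 \cdot 5\right)^{2}\right)^{2}} = \frac{1}{4 \left(-2 + \left(6 + 20\right)^{2}\right)^{2}} = \frac{1}{4 \left(-2 + 26^{2}\right)^{2}} = \frac{1}{4 \left(-2 + 676\right)^{2}} = \frac{1}{4 \cdot 674^{2}} = \frac{1}{4 \cdot 454276} = \frac{1}{1817104}$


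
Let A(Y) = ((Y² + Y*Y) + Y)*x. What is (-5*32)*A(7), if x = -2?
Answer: 33600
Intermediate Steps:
A(Y) = -4*Y² - 2*Y (A(Y) = ((Y² + Y*Y) + Y)*(-2) = ((Y² + Y²) + Y)*(-2) = (2*Y² + Y)*(-2) = (Y + 2*Y²)*(-2) = -4*Y² - 2*Y)
(-5*32)*A(7) = (-5*32)*(-2*7*(1 + 2*7)) = -(-320)*7*(1 + 14) = -(-320)*7*15 = -160*(-210) = 33600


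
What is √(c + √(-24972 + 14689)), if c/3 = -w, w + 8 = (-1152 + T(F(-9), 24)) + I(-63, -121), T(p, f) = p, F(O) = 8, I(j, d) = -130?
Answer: √(3846 + I*√10283) ≈ 62.021 + 0.8175*I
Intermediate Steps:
w = -1282 (w = -8 + ((-1152 + 8) - 130) = -8 + (-1144 - 130) = -8 - 1274 = -1282)
c = 3846 (c = 3*(-1*(-1282)) = 3*1282 = 3846)
√(c + √(-24972 + 14689)) = √(3846 + √(-24972 + 14689)) = √(3846 + √(-10283)) = √(3846 + I*√10283)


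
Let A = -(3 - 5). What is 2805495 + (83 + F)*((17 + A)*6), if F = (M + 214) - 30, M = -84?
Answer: 2826357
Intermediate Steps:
F = 100 (F = (-84 + 214) - 30 = 130 - 30 = 100)
A = 2 (A = -1*(-2) = 2)
2805495 + (83 + F)*((17 + A)*6) = 2805495 + (83 + 100)*((17 + 2)*6) = 2805495 + 183*(19*6) = 2805495 + 183*114 = 2805495 + 20862 = 2826357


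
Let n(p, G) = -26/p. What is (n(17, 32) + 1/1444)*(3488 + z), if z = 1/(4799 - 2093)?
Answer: -118066559261/22142296 ≈ -5332.2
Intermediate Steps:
z = 1/2706 ≈ 0.00036955
(n(17, 32) + 1/1444)*(3488 + z) = (-26/17 + 1/1444)*(3488 + 1/2706) = (-26*1/17 + 1/1444)*(9438529/2706) = (-26/17 + 1/1444)*(9438529/2706) = -37527/24548*9438529/2706 = -118066559261/22142296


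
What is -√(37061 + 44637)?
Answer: -√81698 ≈ -285.83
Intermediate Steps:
-√(37061 + 44637) = -√81698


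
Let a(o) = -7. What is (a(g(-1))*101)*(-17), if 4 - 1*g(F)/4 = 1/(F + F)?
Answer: 12019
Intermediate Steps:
g(F) = 16 - 2/F (g(F) = 16 - 4/(F + F) = 16 - 4*1/(2*F) = 16 - 2/F)
(a(g(-1))*101)*(-17) = -7*101*(-17) = -707*(-17) = 12019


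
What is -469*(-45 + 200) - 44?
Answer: -72739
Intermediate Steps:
-469*(-45 + 200) - 44 = -469*155 - 44 = -72695 - 44 = -72739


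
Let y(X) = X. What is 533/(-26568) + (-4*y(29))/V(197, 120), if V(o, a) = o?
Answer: -77729/127656 ≈ -0.60889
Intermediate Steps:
533/(-26568) + (-4*y(29))/V(197, 120) = 533/(-26568) - 4*29/197 = 533*(-1/26568) - 116*1/197 = -13/648 - 116/197 = -77729/127656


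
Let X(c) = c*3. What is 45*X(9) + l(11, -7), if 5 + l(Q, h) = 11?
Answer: 1221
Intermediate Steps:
l(Q, h) = 6 (l(Q, h) = -5 + 11 = 6)
X(c) = 3*c
45*X(9) + l(11, -7) = 45*(3*9) + 6 = 45*27 + 6 = 1215 + 6 = 1221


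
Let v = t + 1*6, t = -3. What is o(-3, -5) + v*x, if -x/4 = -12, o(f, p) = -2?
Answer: 142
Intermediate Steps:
x = 48 (x = -4*(-12) = 48)
v = 3 (v = -3 + 1*6 = -3 + 6 = 3)
o(-3, -5) + v*x = -2 + 3*48 = -2 + 144 = 142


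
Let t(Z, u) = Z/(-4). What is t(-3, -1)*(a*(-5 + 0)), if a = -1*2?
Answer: 15/2 ≈ 7.5000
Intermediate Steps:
t(Z, u) = -Z/4 (t(Z, u) = Z*(-¼) = -Z/4)
a = -2
t(-3, -1)*(a*(-5 + 0)) = (-¼*(-3))*(-2*(-5 + 0)) = 3*(-2*(-5))/4 = (¾)*10 = 15/2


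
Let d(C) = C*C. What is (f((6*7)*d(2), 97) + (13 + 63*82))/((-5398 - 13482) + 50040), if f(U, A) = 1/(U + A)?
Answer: 343109/2064350 ≈ 0.16621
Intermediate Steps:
d(C) = C²
f(U, A) = 1/(A + U)
(f((6*7)*d(2), 97) + (13 + 63*82))/((-5398 - 13482) + 50040) = (1/(97 + (6*7)*2²) + (13 + 63*82))/((-5398 - 13482) + 50040) = (1/(97 + 42*4) + (13 + 5166))/(-18880 + 50040) = (1/(97 + 168) + 5179)/31160 = (1/265 + 5179)*(1/31160) = (1372436/265)*(1/31160) = 343109/2064350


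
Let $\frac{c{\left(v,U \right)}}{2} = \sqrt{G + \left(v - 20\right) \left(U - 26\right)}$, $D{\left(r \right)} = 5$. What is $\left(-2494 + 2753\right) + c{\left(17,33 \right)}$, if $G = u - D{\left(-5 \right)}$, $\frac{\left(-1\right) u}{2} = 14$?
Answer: $259 + 6 i \sqrt{6} \approx 259.0 + 14.697 i$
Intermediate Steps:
$u = -28$ ($u = \left(-2\right) 14 = -28$)
$G = -33$ ($G = -28 - 5 = -33$)
$c{\left(v,U \right)} = 2 \sqrt{-33 + \left(-26 + U\right) \left(-20 + v\right)}$ ($c{\left(v,U \right)} = 2 \sqrt{-33 + \left(v - 20\right) \left(U - 26\right)} = 2 \sqrt{-33 + \left(-20 + v\right) \left(-26 + U\right)} = 2 \sqrt{-33 + \left(-26 + U\right) \left(-20 + v\right)}$)
$\left(-2494 + 2753\right) + c{\left(17,33 \right)} = \left(-2494 + 2753\right) + 2 \sqrt{487 - 442 - 660 + 33 \cdot 17} = 259 + 2 \sqrt{487 - 442 - 660 + 561} = 259 + 2 \sqrt{-54} = 259 + 2 \cdot 3 i \sqrt{6} = 259 + 6 i \sqrt{6}$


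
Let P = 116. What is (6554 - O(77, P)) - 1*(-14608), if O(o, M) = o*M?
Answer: 12230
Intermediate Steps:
O(o, M) = M*o
(6554 - O(77, P)) - 1*(-14608) = (6554 - 116*77) - 1*(-14608) = (6554 - 1*8932) + 14608 = (6554 - 8932) + 14608 = -2378 + 14608 = 12230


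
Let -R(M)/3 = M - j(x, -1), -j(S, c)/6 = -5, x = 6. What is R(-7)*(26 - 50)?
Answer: -2664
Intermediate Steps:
j(S, c) = 30 (j(S, c) = -6*(-5) = 30)
R(M) = 90 - 3*M (R(M) = -3*(M - 1*30) = -3*(M - 30) = -3*(-30 + M) = 90 - 3*M)
R(-7)*(26 - 50) = (90 - 3*(-7))*(26 - 50) = (90 + 21)*(-24) = 111*(-24) = -2664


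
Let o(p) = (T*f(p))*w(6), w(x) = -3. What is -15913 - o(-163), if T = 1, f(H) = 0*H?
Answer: -15913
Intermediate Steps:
f(H) = 0
o(p) = 0 (o(p) = (1*0)*(-3) = 0*(-3) = 0)
-15913 - o(-163) = -15913 - 1*0 = -15913 + 0 = -15913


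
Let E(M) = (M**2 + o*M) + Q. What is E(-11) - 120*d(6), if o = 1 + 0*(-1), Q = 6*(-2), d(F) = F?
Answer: -622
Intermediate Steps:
Q = -12
o = 1 (o = 1 + 0 = 1)
E(M) = -12 + M + M**2 (E(M) = (M**2 + 1*M) - 12 = (M**2 + M) - 12 = (M + M**2) - 12 = -12 + M + M**2)
E(-11) - 120*d(6) = (-12 - 11 + (-11)**2) - 120*6 = (-12 - 11 + 121) - 720 = 98 - 720 = -622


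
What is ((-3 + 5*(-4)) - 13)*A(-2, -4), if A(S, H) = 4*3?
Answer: -432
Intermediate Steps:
A(S, H) = 12
((-3 + 5*(-4)) - 13)*A(-2, -4) = ((-3 + 5*(-4)) - 13)*12 = ((-3 - 20) - 13)*12 = (-23 - 13)*12 = -36*12 = -432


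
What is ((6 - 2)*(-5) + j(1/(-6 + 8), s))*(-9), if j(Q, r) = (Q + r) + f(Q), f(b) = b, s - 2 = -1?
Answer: 162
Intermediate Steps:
s = 1 (s = 2 - 1 = 1)
j(Q, r) = r + 2*Q (j(Q, r) = (Q + r) + Q = r + 2*Q)
((6 - 2)*(-5) + j(1/(-6 + 8), s))*(-9) = ((6 - 2)*(-5) + (1 + 2/(-6 + 8)))*(-9) = (4*(-5) + (1 + 2/2))*(-9) = (-20 + (1 + 2*(1/2)))*(-9) = (-20 + (1 + 1))*(-9) = (-20 + 2)*(-9) = -18*(-9) = 162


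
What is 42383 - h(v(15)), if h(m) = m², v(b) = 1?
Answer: 42382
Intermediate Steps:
42383 - h(v(15)) = 42383 - 1*1² = 42383 - 1*1 = 42383 - 1 = 42382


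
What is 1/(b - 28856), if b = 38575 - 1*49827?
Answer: -1/40108 ≈ -2.4933e-5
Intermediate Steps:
b = -11252 (b = 38575 - 49827 = -11252)
1/(b - 28856) = 1/(-11252 - 28856) = 1/(-40108) = -1/40108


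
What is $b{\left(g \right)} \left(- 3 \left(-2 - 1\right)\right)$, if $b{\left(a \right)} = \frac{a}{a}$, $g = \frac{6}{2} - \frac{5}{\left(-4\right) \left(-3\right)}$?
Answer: $9$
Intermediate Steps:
$g = \frac{31}{12}$ ($g = 6 \cdot \frac{1}{2} - \frac{5}{12} = 3 - \frac{5}{12} = \frac{31}{12} \approx 2.5833$)
$b{\left(a \right)} = 1$
$b{\left(g \right)} \left(- 3 \left(-2 - 1\right)\right) = 1 \left(- 3 \left(-2 - 1\right)\right) = 1 \left(\left(-3\right) \left(-3\right)\right) = 1 \cdot 9 = 9$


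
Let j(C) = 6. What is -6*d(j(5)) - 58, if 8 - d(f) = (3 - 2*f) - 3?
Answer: -178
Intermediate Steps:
d(f) = 8 + 2*f (d(f) = 8 - ((3 - 2*f) - 3) = 8 - (-2)*f = 8 + 2*f)
-6*d(j(5)) - 58 = -6*(8 + 2*6) - 58 = -6*(8 + 12) - 58 = -6*20 - 58 = -120 - 58 = -178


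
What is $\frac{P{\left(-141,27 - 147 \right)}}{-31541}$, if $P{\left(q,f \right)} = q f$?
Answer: $- \frac{16920}{31541} \approx -0.53644$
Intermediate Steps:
$P{\left(q,f \right)} = f q$
$\frac{P{\left(-141,27 - 147 \right)}}{-31541} = \frac{\left(27 - 147\right) \left(-141\right)}{-31541} = \left(27 - 147\right) \left(-141\right) \left(- \frac{1}{31541}\right) = \left(-120\right) \left(-141\right) \left(- \frac{1}{31541}\right) = 16920 \left(- \frac{1}{31541}\right) = - \frac{16920}{31541}$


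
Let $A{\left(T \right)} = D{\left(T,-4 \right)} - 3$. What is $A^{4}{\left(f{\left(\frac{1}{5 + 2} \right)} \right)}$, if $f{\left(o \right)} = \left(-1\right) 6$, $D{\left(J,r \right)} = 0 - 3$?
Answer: $1296$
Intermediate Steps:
$D{\left(J,r \right)} = -3$ ($D{\left(J,r \right)} = 0 - 3 = -3$)
$f{\left(o \right)} = -6$
$A{\left(T \right)} = -6$ ($A{\left(T \right)} = -3 - 3 = -6$)
$A^{4}{\left(f{\left(\frac{1}{5 + 2} \right)} \right)} = \left(-6\right)^{4} = 1296$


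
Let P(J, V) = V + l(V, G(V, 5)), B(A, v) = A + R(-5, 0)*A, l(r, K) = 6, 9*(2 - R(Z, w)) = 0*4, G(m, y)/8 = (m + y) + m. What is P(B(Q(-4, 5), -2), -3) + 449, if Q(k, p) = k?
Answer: 452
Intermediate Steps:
G(m, y) = 8*y + 16*m (G(m, y) = 8*((m + y) + m) = 8*(y + 2*m) = 8*y + 16*m)
R(Z, w) = 2 (R(Z, w) = 2 - 0*4 = 2 - ⅑*0 = 2 + 0 = 2)
B(A, v) = 3*A (B(A, v) = A + 2*A = 3*A)
P(J, V) = 6 + V (P(J, V) = V + 6 = 6 + V)
P(B(Q(-4, 5), -2), -3) + 449 = (6 - 3) + 449 = 3 + 449 = 452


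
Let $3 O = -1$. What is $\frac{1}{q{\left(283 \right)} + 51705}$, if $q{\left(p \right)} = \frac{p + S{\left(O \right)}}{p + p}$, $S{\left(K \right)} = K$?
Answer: $\frac{849}{43897969} \approx 1.934 \cdot 10^{-5}$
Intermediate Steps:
$O = - \frac{1}{3}$ ($O = \frac{1}{3} \left(-1\right) = - \frac{1}{3} \approx -0.33333$)
$q{\left(p \right)} = \frac{- \frac{1}{3} + p}{2 p}$ ($q{\left(p \right)} = \frac{p - \frac{1}{3}}{p + p} = \frac{- \frac{1}{3} + p}{2 p}$)
$\frac{1}{q{\left(283 \right)} + 51705} = \frac{1}{\frac{-1 + 3 \cdot 283}{6 \cdot 283} + 51705} = \frac{1}{\frac{1}{6} \cdot \frac{1}{283} \left(-1 + 849\right) + 51705} = \frac{1}{\frac{1}{6} \cdot \frac{1}{283} \cdot 848 + 51705} = \frac{1}{\frac{424}{849} + 51705} = \frac{1}{\frac{43897969}{849}} = \frac{849}{43897969}$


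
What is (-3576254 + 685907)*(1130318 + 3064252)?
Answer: -12123762815790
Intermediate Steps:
(-3576254 + 685907)*(1130318 + 3064252) = -2890347*4194570 = -12123762815790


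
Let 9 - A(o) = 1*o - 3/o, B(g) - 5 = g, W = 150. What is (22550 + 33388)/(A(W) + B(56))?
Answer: -932300/1333 ≈ -699.40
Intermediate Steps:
B(g) = 5 + g
A(o) = 9 - o + 3/o (A(o) = 9 - (1*o - 3/o) = 9 - (o - 3/o) = 9 + (-o + 3/o) = 9 - o + 3/o)
(22550 + 33388)/(A(W) + B(56)) = (22550 + 33388)/((9 - 1*150 + 3/150) + (5 + 56)) = 55938/((9 - 150 + 3*(1/150)) + 61) = 55938/((9 - 150 + 1/50) + 61) = 55938/(-7049/50 + 61) = 55938/(-3999/50) = 55938*(-50/3999) = -932300/1333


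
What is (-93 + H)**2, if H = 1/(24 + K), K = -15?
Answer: 698896/81 ≈ 8628.3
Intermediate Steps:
H = 1/9 (H = 1/(24 - 15) = 1/9 ≈ 0.11111)
(-93 + H)**2 = (-93 + 1/9)**2 = (-836/9)**2 = 698896/81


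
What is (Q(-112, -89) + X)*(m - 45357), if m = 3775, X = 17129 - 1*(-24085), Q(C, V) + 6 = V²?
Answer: -2042882078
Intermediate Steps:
Q(C, V) = -6 + V²
X = 41214 (X = 17129 + 24085 = 41214)
(Q(-112, -89) + X)*(m - 45357) = ((-6 + (-89)²) + 41214)*(3775 - 45357) = ((-6 + 7921) + 41214)*(-41582) = (7915 + 41214)*(-41582) = 49129*(-41582) = -2042882078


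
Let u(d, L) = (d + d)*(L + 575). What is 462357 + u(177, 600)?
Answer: 878307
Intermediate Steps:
u(d, L) = 2*d*(575 + L) (u(d, L) = (2*d)*(575 + L) = 2*d*(575 + L))
462357 + u(177, 600) = 462357 + 2*177*(575 + 600) = 462357 + 2*177*1175 = 462357 + 415950 = 878307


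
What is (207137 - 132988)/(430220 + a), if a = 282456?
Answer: 74149/712676 ≈ 0.10404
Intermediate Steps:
(207137 - 132988)/(430220 + a) = (207137 - 132988)/(430220 + 282456) = 74149/712676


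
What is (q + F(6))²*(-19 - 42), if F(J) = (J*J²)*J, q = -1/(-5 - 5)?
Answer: -10247238781/100 ≈ -1.0247e+8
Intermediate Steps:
q = ⅒ (q = -1/(-10) = -1*(-⅒) = ⅒ ≈ 0.10000)
F(J) = J⁴ (F(J) = J³*J = J⁴)
(q + F(6))²*(-19 - 42) = (⅒ + 6⁴)²*(-19 - 42) = (⅒ + 1296)²*(-61) = (12961/10)²*(-61) = (167987521/100)*(-61) = -10247238781/100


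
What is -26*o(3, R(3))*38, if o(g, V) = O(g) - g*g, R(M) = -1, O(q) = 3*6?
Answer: -8892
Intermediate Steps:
O(q) = 18
o(g, V) = 18 - g**2 (o(g, V) = 18 - g*g = 18 - g**2)
-26*o(3, R(3))*38 = -26*(18 - 1*3**2)*38 = -26*(18 - 1*9)*38 = -26*(18 - 9)*38 = -26*9*38 = -234*38 = -8892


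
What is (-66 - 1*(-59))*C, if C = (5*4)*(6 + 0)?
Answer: -840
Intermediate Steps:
C = 120 (C = 20*6 = 120)
(-66 - 1*(-59))*C = (-66 - 1*(-59))*120 = (-66 + 59)*120 = -7*120 = -840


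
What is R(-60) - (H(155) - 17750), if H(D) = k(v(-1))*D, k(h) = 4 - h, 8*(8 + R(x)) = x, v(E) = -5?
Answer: 32679/2 ≈ 16340.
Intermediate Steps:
R(x) = -8 + x/8
H(D) = 9*D (H(D) = (4 - 1*(-5))*D = (4 + 5)*D = 9*D)
R(-60) - (H(155) - 17750) = (-8 + (⅛)*(-60)) - (9*155 - 17750) = (-8 - 15/2) - (1395 - 17750) = -31/2 - 1*(-16355) = -31/2 + 16355 = 32679/2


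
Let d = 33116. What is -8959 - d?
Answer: -42075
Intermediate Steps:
-8959 - d = -8959 - 1*33116 = -8959 - 33116 = -42075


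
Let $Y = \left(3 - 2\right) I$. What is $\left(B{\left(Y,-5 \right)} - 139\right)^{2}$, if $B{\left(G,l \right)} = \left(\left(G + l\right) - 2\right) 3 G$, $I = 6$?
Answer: $24649$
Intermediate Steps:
$Y = 6$ ($Y = \left(3 - 2\right) 6 = 1 \cdot 6 = 6$)
$B{\left(G,l \right)} = 3 G \left(-2 + G + l\right)$ ($B{\left(G,l \right)} = \left(-2 + G + l\right) 3 G = 3 G \left(-2 + G + l\right)$)
$\left(B{\left(Y,-5 \right)} - 139\right)^{2} = \left(3 \cdot 6 \left(-2 + 6 - 5\right) - 139\right)^{2} = \left(3 \cdot 6 \left(-1\right) - 139\right)^{2} = \left(-18 - 139\right)^{2} = \left(-157\right)^{2} = 24649$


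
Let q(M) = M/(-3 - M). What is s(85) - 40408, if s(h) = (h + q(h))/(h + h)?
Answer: -7111721/176 ≈ -40408.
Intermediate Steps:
s(h) = (h - h/(3 + h))/(2*h) (s(h) = (h - h/(3 + h))/(h + h) = (h - h/(3 + h))/((2*h)) = (h - h/(3 + h))*(1/(2*h)) = (h - h/(3 + h))/(2*h))
s(85) - 40408 = (2 + 85)/(2*(3 + 85)) - 40408 = (½)*87/88 - 40408 = (½)*(1/88)*87 - 40408 = 87/176 - 40408 = -7111721/176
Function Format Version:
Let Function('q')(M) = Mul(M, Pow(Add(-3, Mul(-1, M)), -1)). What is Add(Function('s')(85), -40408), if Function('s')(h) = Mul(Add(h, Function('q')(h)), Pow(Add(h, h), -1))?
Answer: Rational(-7111721, 176) ≈ -40408.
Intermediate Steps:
Function('s')(h) = Mul(Rational(1, 2), Pow(h, -1), Add(h, Mul(-1, h, Pow(Add(3, h), -1)))) (Function('s')(h) = Mul(Add(h, Mul(-1, h, Pow(Add(3, h), -1))), Pow(Add(h, h), -1)) = Mul(Add(h, Mul(-1, h, Pow(Add(3, h), -1))), Pow(Mul(2, h), -1)) = Mul(Add(h, Mul(-1, h, Pow(Add(3, h), -1))), Mul(Rational(1, 2), Pow(h, -1))) = Mul(Rational(1, 2), Pow(h, -1), Add(h, Mul(-1, h, Pow(Add(3, h), -1)))))
Add(Function('s')(85), -40408) = Add(Mul(Rational(1, 2), Pow(Add(3, 85), -1), Add(2, 85)), -40408) = Add(Mul(Rational(1, 2), Pow(88, -1), 87), -40408) = Add(Mul(Rational(1, 2), Rational(1, 88), 87), -40408) = Add(Rational(87, 176), -40408) = Rational(-7111721, 176)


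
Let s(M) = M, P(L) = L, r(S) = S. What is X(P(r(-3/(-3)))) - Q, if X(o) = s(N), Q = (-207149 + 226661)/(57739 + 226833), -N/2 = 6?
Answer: -858594/71143 ≈ -12.069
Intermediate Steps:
N = -12 (N = -2*6 = -12)
Q = 4878/71143 (Q = 19512/284572 = 19512*(1/284572) = 4878/71143 ≈ 0.068566)
X(o) = -12
X(P(r(-3/(-3)))) - Q = -12 - 1*4878/71143 = -12 - 4878/71143 = -858594/71143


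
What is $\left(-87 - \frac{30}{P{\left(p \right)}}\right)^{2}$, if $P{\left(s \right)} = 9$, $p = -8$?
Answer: $\frac{73441}{9} \approx 8160.1$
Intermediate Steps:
$\left(-87 - \frac{30}{P{\left(p \right)}}\right)^{2} = \left(-87 - \frac{30}{9}\right)^{2} = \left(-87 - \frac{10}{3}\right)^{2} = \left(- \frac{271}{3}\right)^{2} = \frac{73441}{9}$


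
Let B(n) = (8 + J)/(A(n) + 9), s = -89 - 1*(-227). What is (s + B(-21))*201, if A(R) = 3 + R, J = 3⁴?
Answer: 77251/3 ≈ 25750.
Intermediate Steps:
J = 81
s = 138 (s = -89 + 227 = 138)
B(n) = 89/(12 + n) (B(n) = (8 + 81)/((3 + n) + 9) = 89/(12 + n))
(s + B(-21))*201 = (138 + 89/(12 - 21))*201 = (138 + 89/(-9))*201 = (138 + 89*(-⅑))*201 = (138 - 89/9)*201 = (1153/9)*201 = 77251/3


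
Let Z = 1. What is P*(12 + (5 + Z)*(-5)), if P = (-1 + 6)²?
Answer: -450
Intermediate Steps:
P = 25 (P = 5² = 25)
P*(12 + (5 + Z)*(-5)) = 25*(12 + (5 + 1)*(-5)) = 25*(12 + 6*(-5)) = 25*(12 - 30) = 25*(-18) = -450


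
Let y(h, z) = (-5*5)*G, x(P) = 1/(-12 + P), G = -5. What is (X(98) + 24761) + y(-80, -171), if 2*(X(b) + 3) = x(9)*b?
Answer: 74600/3 ≈ 24867.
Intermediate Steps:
X(b) = -3 - b/6 (X(b) = -3 + (b/(-12 + 9))/2 = -3 + (b/(-3))/2 = -3 + (-b/3)/2 = -3 - b/6)
y(h, z) = 125 (y(h, z) = -5*5*(-5) = -25*(-5) = 125)
(X(98) + 24761) + y(-80, -171) = ((-3 - ⅙*98) + 24761) + 125 = ((-3 - 49/3) + 24761) + 125 = (-58/3 + 24761) + 125 = 74225/3 + 125 = 74600/3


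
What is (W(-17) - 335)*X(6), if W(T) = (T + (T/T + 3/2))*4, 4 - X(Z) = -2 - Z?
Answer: -4716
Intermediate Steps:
X(Z) = 6 + Z (X(Z) = 4 - (-2 - Z) = 4 + (2 + Z) = 6 + Z)
W(T) = 10 + 4*T (W(T) = (T + (1 + 3*(½)))*4 = (T + (1 + 3/2))*4 = (T + 5/2)*4 = (5/2 + T)*4 = 10 + 4*T)
(W(-17) - 335)*X(6) = ((10 + 4*(-17)) - 335)*(6 + 6) = ((10 - 68) - 335)*12 = (-58 - 335)*12 = -393*12 = -4716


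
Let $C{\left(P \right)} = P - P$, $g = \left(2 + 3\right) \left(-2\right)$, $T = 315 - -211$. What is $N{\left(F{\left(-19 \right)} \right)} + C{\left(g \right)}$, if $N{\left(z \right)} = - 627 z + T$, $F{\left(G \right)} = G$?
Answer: $12439$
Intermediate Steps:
$T = 526$ ($T = 315 + 211 = 526$)
$g = -10$ ($g = 5 \left(-2\right) = -10$)
$C{\left(P \right)} = 0$
$N{\left(z \right)} = 526 - 627 z$ ($N{\left(z \right)} = - 627 z + 526 = 526 - 627 z$)
$N{\left(F{\left(-19 \right)} \right)} + C{\left(g \right)} = \left(526 - -11913\right) + 0 = \left(526 + 11913\right) + 0 = 12439 + 0 = 12439$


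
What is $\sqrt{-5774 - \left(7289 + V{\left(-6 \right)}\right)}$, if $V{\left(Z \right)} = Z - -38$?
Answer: $3 i \sqrt{1455} \approx 114.43 i$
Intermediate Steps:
$V{\left(Z \right)} = 38 + Z$ ($V{\left(Z \right)} = Z + 38 = 38 + Z$)
$\sqrt{-5774 - \left(7289 + V{\left(-6 \right)}\right)} = \sqrt{-5774 - 7321} = \sqrt{-13095} = 3 i \sqrt{1455}$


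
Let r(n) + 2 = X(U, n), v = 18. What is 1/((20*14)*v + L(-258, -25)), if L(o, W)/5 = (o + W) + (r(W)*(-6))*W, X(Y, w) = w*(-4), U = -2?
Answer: 1/77125 ≈ 1.2966e-5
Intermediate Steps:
X(Y, w) = -4*w
r(n) = -2 - 4*n
L(o, W) = 5*W + 5*o + 5*W*(12 + 24*W) (L(o, W) = 5*((o + W) + ((-2 - 4*W)*(-6))*W) = 5*((W + o) + (12 + 24*W)*W) = 5*((W + o) + W*(12 + 24*W)) = 5*(W + o + W*(12 + 24*W)) = 5*W + 5*o + 5*W*(12 + 24*W))
1/((20*14)*v + L(-258, -25)) = 1/((20*14)*18 + (5*(-258) + 65*(-25) + 120*(-25)²)) = 1/(280*18 + (-1290 - 1625 + 120*625)) = 1/(5040 + (-1290 - 1625 + 75000)) = 1/(5040 + 72085) = 1/77125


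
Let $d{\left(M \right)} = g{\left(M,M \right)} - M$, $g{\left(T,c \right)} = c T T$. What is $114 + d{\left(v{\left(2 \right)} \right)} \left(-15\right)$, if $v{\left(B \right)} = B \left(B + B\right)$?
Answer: $-7446$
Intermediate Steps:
$g{\left(T,c \right)} = c T^{2}$ ($g{\left(T,c \right)} = T c T = c T^{2}$)
$v{\left(B \right)} = 2 B^{2}$ ($v{\left(B \right)} = B 2 B = 2 B^{2}$)
$d{\left(M \right)} = M^{3} - M$ ($d{\left(M \right)} = M M^{2} - M = M^{3} - M$)
$114 + d{\left(v{\left(2 \right)} \right)} \left(-15\right) = 114 + \left(\left(2 \cdot 2^{2}\right)^{3} - 2 \cdot 2^{2}\right) \left(-15\right) = 114 + \left(\left(2 \cdot 4\right)^{3} - 2 \cdot 4\right) \left(-15\right) = 114 + \left(8^{3} - 8\right) \left(-15\right) = 114 + \left(512 - 8\right) \left(-15\right) = 114 + 504 \left(-15\right) = 114 - 7560 = -7446$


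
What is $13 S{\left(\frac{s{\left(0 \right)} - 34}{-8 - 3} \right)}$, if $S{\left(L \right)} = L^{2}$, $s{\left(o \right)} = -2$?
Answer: $\frac{16848}{121} \approx 139.24$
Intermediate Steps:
$13 S{\left(\frac{s{\left(0 \right)} - 34}{-8 - 3} \right)} = 13 \left(\frac{-2 - 34}{-8 - 3}\right)^{2} = 13 \left(- \frac{36}{-8 + \left(-7 + 4\right)}\right)^{2} = 13 \left(- \frac{36}{-8 - 3}\right)^{2} = 13 \left(- \frac{36}{-11}\right)^{2} = 13 \left(\left(-36\right) \left(- \frac{1}{11}\right)\right)^{2} = 13 \left(\frac{36}{11}\right)^{2} = 13 \cdot \frac{1296}{121} = \frac{16848}{121}$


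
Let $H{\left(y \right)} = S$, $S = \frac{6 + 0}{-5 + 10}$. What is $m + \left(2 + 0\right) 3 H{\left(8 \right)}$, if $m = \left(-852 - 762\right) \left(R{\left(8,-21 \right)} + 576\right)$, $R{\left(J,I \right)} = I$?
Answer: $- \frac{4478814}{5} \approx -8.9576 \cdot 10^{5}$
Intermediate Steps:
$S = \frac{6}{5} \approx 1.2$
$H{\left(y \right)} = \frac{6}{5}$
$m = -895770$ ($m = \left(-852 - 762\right) \left(-21 + 576\right) = \left(-1614\right) 555 = -895770$)
$m + \left(2 + 0\right) 3 H{\left(8 \right)} = -895770 + \left(2 + 0\right) 3 \cdot \frac{6}{5} = -895770 + 2 \cdot 3 \cdot \frac{6}{5} = -895770 + 6 \cdot \frac{6}{5} = -895770 + \frac{36}{5} = - \frac{4478814}{5}$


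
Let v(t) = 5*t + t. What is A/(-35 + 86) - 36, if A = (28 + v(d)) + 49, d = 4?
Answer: -1735/51 ≈ -34.020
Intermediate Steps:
v(t) = 6*t
A = 101 (A = (28 + 6*4) + 49 = (28 + 24) + 49 = 52 + 49 = 101)
A/(-35 + 86) - 36 = 101/(-35 + 86) - 36 = 101/51 - 36 = -1735/51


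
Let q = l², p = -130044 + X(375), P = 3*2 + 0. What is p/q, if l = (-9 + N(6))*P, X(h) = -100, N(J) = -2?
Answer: -32536/1089 ≈ -29.877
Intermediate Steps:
P = 6 (P = 6 + 0 = 6)
l = -66 (l = (-9 - 2)*6 = -11*6 = -66)
p = -130144 (p = -130044 - 100 = -130144)
q = 4356 (q = (-66)² = 4356)
p/q = -130144/4356 = -130144*1/4356 = -32536/1089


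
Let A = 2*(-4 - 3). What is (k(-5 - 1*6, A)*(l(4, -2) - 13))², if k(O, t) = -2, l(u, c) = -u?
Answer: 1156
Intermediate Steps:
A = -14 (A = 2*(-7) = -14)
(k(-5 - 1*6, A)*(l(4, -2) - 13))² = (-2*(-1*4 - 13))² = (-2*(-4 - 13))² = (-2*(-17))² = 34² = 1156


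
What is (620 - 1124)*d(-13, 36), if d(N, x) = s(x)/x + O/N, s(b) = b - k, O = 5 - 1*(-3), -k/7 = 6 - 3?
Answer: -6342/13 ≈ -487.85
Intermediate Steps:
k = -21 (k = -7*(6 - 3) = -7*3 = -21)
O = 8 (O = 5 + 3 = 8)
s(b) = 21 + b (s(b) = b - 1*(-21) = b + 21 = 21 + b)
d(N, x) = 8/N + (21 + x)/x (d(N, x) = (21 + x)/x + 8/N = 8/N + (21 + x)/x)
(620 - 1124)*d(-13, 36) = (620 - 1124)*(1 + 8/(-13) + 21/36) = -504*(1 + 8*(-1/13) + 21*(1/36)) = -504*(1 - 8/13 + 7/12) = -504*151/156 = -6342/13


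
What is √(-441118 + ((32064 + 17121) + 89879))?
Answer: I*√302054 ≈ 549.59*I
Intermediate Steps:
√(-441118 + ((32064 + 17121) + 89879)) = √(-441118 + (49185 + 89879)) = √(-441118 + 139064) = √(-302054) = I*√302054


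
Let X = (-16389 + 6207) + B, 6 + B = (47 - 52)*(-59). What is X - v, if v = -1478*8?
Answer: 1931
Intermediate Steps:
B = 289 (B = -6 + (47 - 52)*(-59) = -6 - 5*(-59) = -6 + 295 = 289)
v = -11824
X = -9893 (X = (-16389 + 6207) + 289 = -10182 + 289 = -9893)
X - v = -9893 - 1*(-11824) = -9893 + 11824 = 1931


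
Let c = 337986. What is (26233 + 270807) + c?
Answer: 635026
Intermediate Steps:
(26233 + 270807) + c = (26233 + 270807) + 337986 = 297040 + 337986 = 635026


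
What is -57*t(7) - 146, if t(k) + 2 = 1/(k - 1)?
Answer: -83/2 ≈ -41.500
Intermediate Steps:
t(k) = -2 + 1/(-1 + k) (t(k) = -2 + 1/(k - 1) = -2 + 1/(-1 + k))
-57*t(7) - 146 = -57*(3 - 2*7)/(-1 + 7) - 146 = -57*(3 - 14)/6 - 146 = -19*(-11)/2 - 146 = -57*(-11/6) - 146 = 209/2 - 146 = -83/2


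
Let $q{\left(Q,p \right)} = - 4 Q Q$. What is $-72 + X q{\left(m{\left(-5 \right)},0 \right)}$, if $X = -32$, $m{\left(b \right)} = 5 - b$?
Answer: $12728$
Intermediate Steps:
$q{\left(Q,p \right)} = - 4 Q^{2}$
$-72 + X q{\left(m{\left(-5 \right)},0 \right)} = -72 - 32 \left(- 4 \left(5 - -5\right)^{2}\right) = -72 - 32 \left(- 4 \left(5 + 5\right)^{2}\right) = -72 - 32 \left(- 4 \cdot 10^{2}\right) = -72 - 32 \left(\left(-4\right) 100\right) = -72 - -12800 = -72 + 12800 = 12728$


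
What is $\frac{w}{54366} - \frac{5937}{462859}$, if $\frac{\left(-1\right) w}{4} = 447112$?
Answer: $- \frac{24356530111}{740111541} \approx -32.909$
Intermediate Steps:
$w = -1788448$ ($w = \left(-4\right) 447112 = -1788448$)
$\frac{w}{54366} - \frac{5937}{462859} = - \frac{1788448}{54366} - \frac{5937}{462859} = \left(-1788448\right) \frac{1}{54366} - \frac{5937}{462859} = - \frac{894224}{27183} - \frac{5937}{462859} = - \frac{24356530111}{740111541}$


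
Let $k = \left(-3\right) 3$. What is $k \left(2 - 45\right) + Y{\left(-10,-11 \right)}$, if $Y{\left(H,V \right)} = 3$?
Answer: $390$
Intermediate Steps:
$k = -9$
$k \left(2 - 45\right) + Y{\left(-10,-11 \right)} = - 9 \left(2 - 45\right) + 3 = \left(-9\right) \left(-43\right) + 3 = 387 + 3 = 390$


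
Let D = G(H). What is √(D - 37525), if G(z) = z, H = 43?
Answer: I*√37482 ≈ 193.6*I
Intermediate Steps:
D = 43
√(D - 37525) = √(43 - 37525) = √(-37482) = I*√37482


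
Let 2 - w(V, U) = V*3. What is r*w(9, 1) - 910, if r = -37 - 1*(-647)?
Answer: -16160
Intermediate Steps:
w(V, U) = 2 - 3*V (w(V, U) = 2 - V*3 = 2 - 3*V)
r = 610 (r = -37 + 647 = 610)
r*w(9, 1) - 910 = 610*(2 - 3*9) - 910 = 610*(2 - 27) - 910 = 610*(-25) - 910 = -15250 - 910 = -16160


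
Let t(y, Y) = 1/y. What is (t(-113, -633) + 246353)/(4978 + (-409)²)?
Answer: 27837888/19465267 ≈ 1.4301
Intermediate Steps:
(t(-113, -633) + 246353)/(4978 + (-409)²) = (1/(-113) + 246353)/(4978 + (-409)²) = (-1/113 + 246353)/(4978 + 167281) = (27837888/113)/172259 = (27837888/113)*(1/172259) = 27837888/19465267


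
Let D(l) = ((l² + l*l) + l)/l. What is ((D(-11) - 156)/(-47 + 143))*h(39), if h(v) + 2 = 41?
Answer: -2301/32 ≈ -71.906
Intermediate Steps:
h(v) = 39 (h(v) = -2 + 41 = 39)
D(l) = (l + 2*l²)/l (D(l) = ((l² + l²) + l)/l = (2*l² + l)/l = (l + 2*l²)/l)
((D(-11) - 156)/(-47 + 143))*h(39) = (((1 + 2*(-11)) - 156)/(-47 + 143))*39 = (((1 - 22) - 156)/96)*39 = ((-21 - 156)*(1/96))*39 = -177*1/96*39 = -59/32*39 = -2301/32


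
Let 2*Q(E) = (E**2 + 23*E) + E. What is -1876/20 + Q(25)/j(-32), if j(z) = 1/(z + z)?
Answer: -196469/5 ≈ -39294.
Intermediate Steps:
Q(E) = E**2/2 + 12*E (Q(E) = ((E**2 + 23*E) + E)/2 = (E**2 + 24*E)/2 = E**2/2 + 12*E)
j(z) = 1/(2*z)
-1876/20 + Q(25)/j(-32) = -1876/20 + ((1/2)*25*(24 + 25))/(((1/2)/(-32))) = -1876*1/20 + ((1/2)*25*49)/(((1/2)*(-1/32))) = -469/5 + 1225/(2*(-1/64)) = -469/5 + (1225/2)*(-64) = -469/5 - 39200 = -196469/5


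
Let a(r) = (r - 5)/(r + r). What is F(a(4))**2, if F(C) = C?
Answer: 1/64 ≈ 0.015625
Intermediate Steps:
a(r) = (-5 + r)/(2*r) (a(r) = (-5 + r)/((2*r)) = (-5 + r)*(1/(2*r)) = (-5 + r)/(2*r))
F(a(4))**2 = ((1/2)*(-5 + 4)/4)**2 = ((1/2)*(1/4)*(-1))**2 = (-1/8)**2 = 1/64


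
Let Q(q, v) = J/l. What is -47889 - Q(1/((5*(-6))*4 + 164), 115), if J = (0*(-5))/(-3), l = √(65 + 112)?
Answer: -47889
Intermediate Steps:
l = √177 ≈ 13.304
J = 0 (J = -⅓*0 = 0)
Q(q, v) = 0 (Q(q, v) = 0/(√177) = 0*(√177/177) = 0)
-47889 - Q(1/((5*(-6))*4 + 164), 115) = -47889 - 1*0 = -47889 + 0 = -47889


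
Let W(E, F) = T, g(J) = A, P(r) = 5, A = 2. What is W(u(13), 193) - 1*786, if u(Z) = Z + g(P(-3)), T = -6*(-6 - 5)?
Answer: -720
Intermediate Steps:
g(J) = 2
T = 66 (T = -6*(-11) = 66)
u(Z) = 2 + Z (u(Z) = Z + 2 = 2 + Z)
W(E, F) = 66
W(u(13), 193) - 1*786 = 66 - 1*786 = 66 - 786 = -720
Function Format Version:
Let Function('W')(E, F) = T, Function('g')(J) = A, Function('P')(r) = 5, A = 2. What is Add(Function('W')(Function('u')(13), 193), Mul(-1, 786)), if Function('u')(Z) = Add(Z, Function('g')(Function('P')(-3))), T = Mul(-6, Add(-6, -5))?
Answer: -720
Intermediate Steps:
Function('g')(J) = 2
T = 66 (T = Mul(-6, -11) = 66)
Function('u')(Z) = Add(2, Z) (Function('u')(Z) = Add(Z, 2) = Add(2, Z))
Function('W')(E, F) = 66
Add(Function('W')(Function('u')(13), 193), Mul(-1, 786)) = Add(66, Mul(-1, 786)) = Add(66, -786) = -720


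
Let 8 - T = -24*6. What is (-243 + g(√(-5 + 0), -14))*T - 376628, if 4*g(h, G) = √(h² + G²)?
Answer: -413564 + 38*√191 ≈ -4.1304e+5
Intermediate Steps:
T = 152 (T = 8 - (-24)*6 = 8 - 1*(-144) = 8 + 144 = 152)
g(h, G) = √(G² + h²)/4 (g(h, G) = √(h² + G²)/4 = √(G² + h²)/4)
(-243 + g(√(-5 + 0), -14))*T - 376628 = (-243 + √((-14)² + (√(-5 + 0))²)/4)*152 - 376628 = (-243 + √(196 + (√(-5))²)/4)*152 - 376628 = (-243 + √(196 + (I*√5)²)/4)*152 - 376628 = (-243 + √(196 - 5)/4)*152 - 376628 = (-243 + √191/4)*152 - 376628 = (-36936 + 38*√191) - 376628 = -413564 + 38*√191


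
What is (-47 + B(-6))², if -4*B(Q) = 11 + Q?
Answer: 37249/16 ≈ 2328.1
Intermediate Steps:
B(Q) = -11/4 - Q/4 (B(Q) = -(11 + Q)/4 = -11/4 - Q/4)
(-47 + B(-6))² = (-47 + (-11/4 - ¼*(-6)))² = (-47 + (-11/4 + 3/2))² = (-47 - 5/4)² = (-193/4)² = 37249/16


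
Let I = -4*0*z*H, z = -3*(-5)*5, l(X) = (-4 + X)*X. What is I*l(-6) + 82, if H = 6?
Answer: 82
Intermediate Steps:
l(X) = X*(-4 + X)
z = 75 (z = 15*5 = 75)
I = 0 (I = -4*0*75*6 = -0*6 = -4*0 = 0)
I*l(-6) + 82 = 0*(-6*(-4 - 6)) + 82 = 0*(-6*(-10)) + 82 = 0*60 + 82 = 0 + 82 = 82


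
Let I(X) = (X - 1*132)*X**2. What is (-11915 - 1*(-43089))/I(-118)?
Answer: -15587/1740500 ≈ -0.0089555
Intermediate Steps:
I(X) = X**2*(-132 + X) (I(X) = (X - 132)*X**2 = (-132 + X)*X**2 = X**2*(-132 + X))
(-11915 - 1*(-43089))/I(-118) = (-11915 - 1*(-43089))/(((-118)**2*(-132 - 118))) = (-11915 + 43089)/((13924*(-250))) = 31174/(-3481000) = 31174*(-1/3481000) = -15587/1740500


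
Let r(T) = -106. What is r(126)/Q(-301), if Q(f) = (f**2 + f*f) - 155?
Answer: -106/181047 ≈ -0.00058548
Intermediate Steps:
Q(f) = -155 + 2*f**2 (Q(f) = (f**2 + f**2) - 155 = 2*f**2 - 155 = -155 + 2*f**2)
r(126)/Q(-301) = -106/(-155 + 2*(-301)**2) = -106/(-155 + 2*90601) = -106/(-155 + 181202) = -106/181047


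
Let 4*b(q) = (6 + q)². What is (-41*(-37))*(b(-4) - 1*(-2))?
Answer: 4551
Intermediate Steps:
b(q) = (6 + q)²/4
(-41*(-37))*(b(-4) - 1*(-2)) = (-41*(-37))*((6 - 4)²/4 - 1*(-2)) = 1517*((¼)*2² + 2) = 1517*((¼)*4 + 2) = 1517*(1 + 2) = 1517*3 = 4551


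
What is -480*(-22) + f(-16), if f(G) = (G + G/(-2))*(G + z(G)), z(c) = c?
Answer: 10816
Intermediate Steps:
f(G) = G**2 (f(G) = (G + G/(-2))*(G + G) = (G + G*(-1/2))*(2*G) = (G - G/2)*(2*G) = (G/2)*(2*G) = G**2)
-480*(-22) + f(-16) = -480*(-22) + (-16)**2 = 10560 + 256 = 10816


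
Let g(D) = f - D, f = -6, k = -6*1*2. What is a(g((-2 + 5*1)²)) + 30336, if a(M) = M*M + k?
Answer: 30549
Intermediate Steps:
k = -12 (k = -6*2 = -12)
g(D) = -6 - D
a(M) = -12 + M² (a(M) = M*M - 12 = M² - 12 = -12 + M²)
a(g((-2 + 5*1)²)) + 30336 = (-12 + (-6 - (-2 + 5*1)²)²) + 30336 = (-12 + (-6 - (-2 + 5)²)²) + 30336 = (-12 + (-6 - 1*3²)²) + 30336 = (-12 + (-6 - 1*9)²) + 30336 = (-12 + (-6 - 9)²) + 30336 = (-12 + (-15)²) + 30336 = (-12 + 225) + 30336 = 213 + 30336 = 30549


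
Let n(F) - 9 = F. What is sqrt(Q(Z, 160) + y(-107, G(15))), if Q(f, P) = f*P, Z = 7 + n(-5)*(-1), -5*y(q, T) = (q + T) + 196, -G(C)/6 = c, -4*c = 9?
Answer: sqrt(1838)/2 ≈ 21.436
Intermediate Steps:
c = -9/4 (c = -1/4*9 = -9/4 ≈ -2.2500)
n(F) = 9 + F
G(C) = 27/2 (G(C) = -6*(-9/4) = 27/2)
y(q, T) = -196/5 - T/5 - q/5 (y(q, T) = -((q + T) + 196)/5 = -((T + q) + 196)/5 = -(196 + T + q)/5 = -196/5 - T/5 - q/5)
Z = 3 (Z = 7 + (9 - 5)*(-1) = 7 + 4*(-1) = 7 - 4 = 3)
Q(f, P) = P*f
sqrt(Q(Z, 160) + y(-107, G(15))) = sqrt(160*3 + (-196/5 - 1/5*27/2 - 1/5*(-107))) = sqrt(480 + (-196/5 - 27/10 + 107/5)) = sqrt(480 - 41/2) = sqrt(919/2) = sqrt(1838)/2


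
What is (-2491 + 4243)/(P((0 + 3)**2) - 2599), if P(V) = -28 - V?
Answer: -438/659 ≈ -0.66464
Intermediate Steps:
(-2491 + 4243)/(P((0 + 3)**2) - 2599) = (-2491 + 4243)/((-28 - (0 + 3)**2) - 2599) = 1752/((-28 - 1*3**2) - 2599) = 1752/((-28 - 1*9) - 2599) = 1752/((-28 - 9) - 2599) = 1752/(-37 - 2599) = 1752/(-2636) = 1752*(-1/2636) = -438/659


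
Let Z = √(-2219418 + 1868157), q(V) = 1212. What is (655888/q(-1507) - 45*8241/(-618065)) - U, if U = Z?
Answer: 20291544043/37454739 - 3*I*√39029 ≈ 541.76 - 592.67*I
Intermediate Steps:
Z = 3*I*√39029 (Z = √(-351261) = 3*I*√39029 ≈ 592.67*I)
U = 3*I*√39029 ≈ 592.67*I
(655888/q(-1507) - 45*8241/(-618065)) - U = (655888/1212 - 45*8241/(-618065)) - 3*I*√39029 = (655888*(1/1212) - 370845*(-1/618065)) - 3*I*√39029 = (163972/303 + 74169/123613) - 3*I*√39029 = 20291544043/37454739 - 3*I*√39029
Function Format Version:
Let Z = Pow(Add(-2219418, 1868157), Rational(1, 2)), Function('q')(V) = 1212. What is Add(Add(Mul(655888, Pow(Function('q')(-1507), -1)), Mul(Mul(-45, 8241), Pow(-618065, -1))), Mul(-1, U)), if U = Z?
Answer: Add(Rational(20291544043, 37454739), Mul(-3, I, Pow(39029, Rational(1, 2)))) ≈ Add(541.76, Mul(-592.67, I))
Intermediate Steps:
Z = Mul(3, I, Pow(39029, Rational(1, 2))) (Z = Pow(-351261, Rational(1, 2)) = Mul(3, I, Pow(39029, Rational(1, 2))) ≈ Mul(592.67, I))
U = Mul(3, I, Pow(39029, Rational(1, 2))) ≈ Mul(592.67, I)
Add(Add(Mul(655888, Pow(Function('q')(-1507), -1)), Mul(Mul(-45, 8241), Pow(-618065, -1))), Mul(-1, U)) = Add(Add(Mul(655888, Pow(1212, -1)), Mul(Mul(-45, 8241), Pow(-618065, -1))), Mul(-1, Mul(3, I, Pow(39029, Rational(1, 2))))) = Add(Add(Mul(655888, Rational(1, 1212)), Mul(-370845, Rational(-1, 618065))), Mul(-3, I, Pow(39029, Rational(1, 2)))) = Add(Add(Rational(163972, 303), Rational(74169, 123613)), Mul(-3, I, Pow(39029, Rational(1, 2)))) = Add(Rational(20291544043, 37454739), Mul(-3, I, Pow(39029, Rational(1, 2))))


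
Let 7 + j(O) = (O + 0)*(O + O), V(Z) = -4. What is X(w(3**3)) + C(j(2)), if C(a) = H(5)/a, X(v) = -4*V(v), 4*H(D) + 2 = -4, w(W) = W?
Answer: 29/2 ≈ 14.500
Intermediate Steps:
H(D) = -3/2 (H(D) = -1/2 + (1/4)*(-4) = -1/2 - 1 = -3/2)
j(O) = -7 + 2*O**2 (j(O) = -7 + (O + 0)*(O + O) = -7 + O*(2*O) = -7 + 2*O**2)
X(v) = 16 (X(v) = -4*(-4) = 16)
C(a) = -3/(2*a)
X(w(3**3)) + C(j(2)) = 16 - 3/(2*(-7 + 2*2**2)) = 16 - 3/(2*(-7 + 2*4)) = 16 - 3/(2*(-7 + 8)) = 16 - 3/2/1 = 16 - 3/2*1 = 16 - 3/2 = 29/2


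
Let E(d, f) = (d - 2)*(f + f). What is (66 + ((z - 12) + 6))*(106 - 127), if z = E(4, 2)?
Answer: -1428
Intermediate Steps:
E(d, f) = 2*f*(-2 + d) (E(d, f) = (-2 + d)*(2*f) = 2*f*(-2 + d))
z = 8 (z = 2*2*(-2 + 4) = 2*2*2 = 8)
(66 + ((z - 12) + 6))*(106 - 127) = (66 + ((8 - 12) + 6))*(106 - 127) = (66 + (-4 + 6))*(-21) = (66 + 2)*(-21) = 68*(-21) = -1428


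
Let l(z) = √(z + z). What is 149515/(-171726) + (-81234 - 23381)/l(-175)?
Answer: -149515/171726 + 2989*I*√14/2 ≈ -0.87066 + 5591.9*I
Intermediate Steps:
l(z) = √2*√z (l(z) = √(2*z) = √2*√z)
149515/(-171726) + (-81234 - 23381)/l(-175) = 149515/(-171726) + (-81234 - 23381)/((√2*√(-175))) = 149515*(-1/171726) - 104615*(-I*√14/70) = -149515/171726 - 104615*(-I*√14/70) = -149515/171726 - (-2989)*I*√14/2 = -149515/171726 + 2989*I*√14/2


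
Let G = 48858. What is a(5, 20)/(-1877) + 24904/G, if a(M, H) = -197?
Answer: 28184917/45853233 ≈ 0.61468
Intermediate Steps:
a(5, 20)/(-1877) + 24904/G = -197/(-1877) + 24904/48858 = -197*(-1/1877) + 24904*(1/48858) = 197/1877 + 12452/24429 = 28184917/45853233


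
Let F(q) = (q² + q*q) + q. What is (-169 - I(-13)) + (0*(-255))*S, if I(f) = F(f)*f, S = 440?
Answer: 4056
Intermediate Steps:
F(q) = q + 2*q² (F(q) = (q² + q²) + q = 2*q² + q = q + 2*q²)
I(f) = f²*(1 + 2*f) (I(f) = (f*(1 + 2*f))*f = f²*(1 + 2*f))
(-169 - I(-13)) + (0*(-255))*S = (-169 - (-13)²*(1 + 2*(-13))) + (0*(-255))*440 = (-169 - 169*(1 - 26)) + 0*440 = (-169 - 169*(-25)) + 0 = (-169 - 1*(-4225)) + 0 = (-169 + 4225) + 0 = 4056 + 0 = 4056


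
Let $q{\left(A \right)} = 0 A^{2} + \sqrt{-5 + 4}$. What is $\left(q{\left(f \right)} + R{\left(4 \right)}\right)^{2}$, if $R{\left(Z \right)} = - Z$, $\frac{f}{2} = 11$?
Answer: $\left(4 - i\right)^{2} \approx 15.0 - 8.0 i$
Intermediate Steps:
$f = 22$ ($f = 2 \cdot 11 = 22$)
$q{\left(A \right)} = i$ ($q{\left(A \right)} = 0 + \sqrt{-1} = 0 + i = i$)
$\left(q{\left(f \right)} + R{\left(4 \right)}\right)^{2} = \left(i - 4\right)^{2} = \left(-4 + i\right)^{2}$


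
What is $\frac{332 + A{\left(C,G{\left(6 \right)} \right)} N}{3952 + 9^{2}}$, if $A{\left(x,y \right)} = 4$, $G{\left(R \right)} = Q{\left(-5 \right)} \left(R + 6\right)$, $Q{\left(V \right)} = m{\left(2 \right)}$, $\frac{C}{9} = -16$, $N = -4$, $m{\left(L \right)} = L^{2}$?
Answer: $\frac{316}{4033} \approx 0.078354$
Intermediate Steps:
$C = -144$ ($C = 9 \left(-16\right) = -144$)
$Q{\left(V \right)} = 4$ ($Q{\left(V \right)} = 2^{2} = 4$)
$G{\left(R \right)} = 24 + 4 R$ ($G{\left(R \right)} = 4 \left(R + 6\right) = 4 \left(6 + R\right) = 24 + 4 R$)
$\frac{332 + A{\left(C,G{\left(6 \right)} \right)} N}{3952 + 9^{2}} = \frac{332 + 4 \left(-4\right)}{3952 + 9^{2}} = \frac{332 - 16}{3952 + 81} = \frac{316}{4033}$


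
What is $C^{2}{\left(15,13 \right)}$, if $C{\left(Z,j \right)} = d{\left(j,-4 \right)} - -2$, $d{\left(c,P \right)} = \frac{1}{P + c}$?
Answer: $\frac{361}{81} \approx 4.4568$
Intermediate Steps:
$C{\left(Z,j \right)} = 2 + \frac{1}{-4 + j}$ ($C{\left(Z,j \right)} = \frac{1}{-4 + j} - -2 = \frac{1}{-4 + j} + 2 = 2 + \frac{1}{-4 + j}$)
$C^{2}{\left(15,13 \right)} = \left(\frac{-7 + 2 \cdot 13}{-4 + 13}\right)^{2} = \left(\frac{-7 + 26}{9}\right)^{2} = \left(\frac{1}{9} \cdot 19\right)^{2} = \left(\frac{19}{9}\right)^{2} = \frac{361}{81}$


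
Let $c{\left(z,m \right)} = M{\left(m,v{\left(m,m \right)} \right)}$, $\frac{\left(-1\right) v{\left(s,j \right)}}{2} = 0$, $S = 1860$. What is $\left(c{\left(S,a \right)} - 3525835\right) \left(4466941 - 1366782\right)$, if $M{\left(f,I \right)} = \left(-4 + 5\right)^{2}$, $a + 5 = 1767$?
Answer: $-10930646007606$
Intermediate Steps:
$v{\left(s,j \right)} = 0$ ($v{\left(s,j \right)} = \left(-2\right) 0 = 0$)
$a = 1762$ ($a = -5 + 1767 = 1762$)
$M{\left(f,I \right)} = 1$ ($M{\left(f,I \right)} = 1^{2} = 1$)
$c{\left(z,m \right)} = 1$
$\left(c{\left(S,a \right)} - 3525835\right) \left(4466941 - 1366782\right) = \left(1 - 3525835\right) \left(4466941 - 1366782\right) = \left(-3525834\right) 3100159 = -10930646007606$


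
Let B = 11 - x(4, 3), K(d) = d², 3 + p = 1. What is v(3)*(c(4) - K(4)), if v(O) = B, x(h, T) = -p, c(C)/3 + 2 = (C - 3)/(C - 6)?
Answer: -423/2 ≈ -211.50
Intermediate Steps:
p = -2 (p = -3 + 1 = -2)
c(C) = -6 + 3*(-3 + C)/(-6 + C) (c(C) = -6 + 3*((C - 3)/(C - 6)) = -6 + 3*((-3 + C)/(-6 + C)) = -6 + 3*(-3 + C)/(-6 + C))
x(h, T) = 2 (x(h, T) = -1*(-2) = 2)
B = 9 (B = 11 - 1*2 = 11 - 2 = 9)
v(O) = 9
v(3)*(c(4) - K(4)) = 9*(3*(9 - 1*4)/(-6 + 4) - 1*4²) = 9*(3*(9 - 4)/(-2) - 1*16) = 9*(3*(-½)*5 - 16) = 9*(-15/2 - 16) = 9*(-47/2) = -423/2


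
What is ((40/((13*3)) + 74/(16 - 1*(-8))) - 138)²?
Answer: 436266769/24336 ≈ 17927.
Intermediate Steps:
((40/((13*3)) + 74/(16 - 1*(-8))) - 138)² = ((40/39 + 74/(16 + 8)) - 138)² = ((40*(1/39) + 74/24) - 138)² = ((40/39 + 74*(1/24)) - 138)² = ((40/39 + 37/12) - 138)² = (641/156 - 138)² = (-20887/156)² = 436266769/24336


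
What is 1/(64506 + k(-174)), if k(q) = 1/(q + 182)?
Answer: 8/516049 ≈ 1.5502e-5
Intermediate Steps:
k(q) = 1/(182 + q)
1/(64506 + k(-174)) = 1/(64506 + 1/(182 - 174)) = 1/(64506 + 1/8) = 1/(64506 + ⅛) = 1/(516049/8) = 8/516049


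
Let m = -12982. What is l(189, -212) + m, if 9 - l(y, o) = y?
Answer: -13162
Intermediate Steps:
l(y, o) = 9 - y
l(189, -212) + m = (9 - 1*189) - 12982 = (9 - 189) - 12982 = -180 - 12982 = -13162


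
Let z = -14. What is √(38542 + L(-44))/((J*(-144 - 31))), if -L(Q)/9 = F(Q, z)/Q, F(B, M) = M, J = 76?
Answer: -√18652942/292600 ≈ -0.014760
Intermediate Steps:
L(Q) = 126/Q (L(Q) = -(-126)/Q = 126/Q)
√(38542 + L(-44))/((J*(-144 - 31))) = √(38542 + 126/(-44))/((76*(-144 - 31))) = √(38542 + 126*(-1/44))/((76*(-175))) = √(38542 - 63/22)/(-13300) = √(847861/22)*(-1/13300) = (√18652942/22)*(-1/13300) = -√18652942/292600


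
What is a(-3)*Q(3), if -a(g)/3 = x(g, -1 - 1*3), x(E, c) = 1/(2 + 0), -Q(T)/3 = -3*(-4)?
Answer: 54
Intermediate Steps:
Q(T) = -36 (Q(T) = -(-9)*(-4) = -3*12 = -36)
x(E, c) = ½ (x(E, c) = 1/2 = ½)
a(g) = -3/2 (a(g) = -3*½ = -3/2)
a(-3)*Q(3) = -3/2*(-36) = 54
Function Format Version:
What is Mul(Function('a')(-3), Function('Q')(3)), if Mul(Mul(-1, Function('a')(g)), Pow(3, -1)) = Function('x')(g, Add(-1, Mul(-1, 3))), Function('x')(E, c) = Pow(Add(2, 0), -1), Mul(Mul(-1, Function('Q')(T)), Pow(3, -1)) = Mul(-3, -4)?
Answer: 54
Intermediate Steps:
Function('Q')(T) = -36 (Function('Q')(T) = Mul(-3, Mul(-3, -4)) = Mul(-3, 12) = -36)
Function('x')(E, c) = Rational(1, 2) (Function('x')(E, c) = Pow(2, -1) = Rational(1, 2))
Function('a')(g) = Rational(-3, 2) (Function('a')(g) = Mul(-3, Rational(1, 2)) = Rational(-3, 2))
Mul(Function('a')(-3), Function('Q')(3)) = Mul(Rational(-3, 2), -36) = 54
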